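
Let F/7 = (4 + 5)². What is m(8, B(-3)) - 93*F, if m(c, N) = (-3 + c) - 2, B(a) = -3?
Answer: -52728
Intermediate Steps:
F = 567 (F = 7*(4 + 5)² = 7*9² = 7*81 = 567)
m(c, N) = -5 + c
m(8, B(-3)) - 93*F = (-5 + 8) - 93*567 = 3 - 52731 = -52728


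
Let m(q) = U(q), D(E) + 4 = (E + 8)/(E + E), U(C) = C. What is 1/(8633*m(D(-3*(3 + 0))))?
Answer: -18/612943 ≈ -2.9367e-5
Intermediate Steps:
D(E) = -4 + (8 + E)/(2*E) (D(E) = -4 + (E + 8)/(E + E) = -4 + (8 + E)/((2*E)) = -4 + (8 + E)*(1/(2*E)) = -4 + (8 + E)/(2*E))
m(q) = q
1/(8633*m(D(-3*(3 + 0)))) = 1/(8633*(-7/2 + 4/((-3*(3 + 0))))) = 1/(8633*(-7/2 + 4/((-3*3)))) = 1/(8633*(-7/2 + 4/(-9))) = 1/(8633*(-7/2 + 4*(-1/9))) = 1/(8633*(-7/2 - 4/9)) = 1/(8633*(-71/18)) = (1/8633)*(-18/71) = -18/612943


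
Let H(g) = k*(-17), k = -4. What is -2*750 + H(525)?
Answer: -1432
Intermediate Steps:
H(g) = 68 (H(g) = -4*(-17) = 68)
-2*750 + H(525) = -2*750 + 68 = -1500 + 68 = -1432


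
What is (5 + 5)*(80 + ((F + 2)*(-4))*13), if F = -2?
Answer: 800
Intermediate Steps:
(5 + 5)*(80 + ((F + 2)*(-4))*13) = (5 + 5)*(80 + ((-2 + 2)*(-4))*13) = 10*(80 + (0*(-4))*13) = 10*(80 + 0*13) = 10*(80 + 0) = 10*80 = 800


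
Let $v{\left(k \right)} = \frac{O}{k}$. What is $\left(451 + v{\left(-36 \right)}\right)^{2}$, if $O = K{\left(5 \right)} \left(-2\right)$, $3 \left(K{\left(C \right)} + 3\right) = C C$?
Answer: $\frac{148474225}{729} \approx 2.0367 \cdot 10^{5}$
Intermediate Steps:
$K{\left(C \right)} = -3 + \frac{C^{2}}{3}$ ($K{\left(C \right)} = -3 + \frac{C C}{3} = -3 + \frac{C^{2}}{3}$)
$O = - \frac{32}{3}$ ($O = \left(-3 + \frac{5^{2}}{3}\right) \left(-2\right) = \left(-3 + \frac{1}{3} \cdot 25\right) \left(-2\right) = \left(-3 + \frac{25}{3}\right) \left(-2\right) = \frac{16}{3} \left(-2\right) = - \frac{32}{3} \approx -10.667$)
$v{\left(k \right)} = - \frac{32}{3 k}$
$\left(451 + v{\left(-36 \right)}\right)^{2} = \left(451 - \frac{32}{3 \left(-36\right)}\right)^{2} = \left(451 - - \frac{8}{27}\right)^{2} = \left(451 + \frac{8}{27}\right)^{2} = \left(\frac{12185}{27}\right)^{2} = \frac{148474225}{729}$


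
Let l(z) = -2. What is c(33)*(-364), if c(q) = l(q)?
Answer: 728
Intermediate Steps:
c(q) = -2
c(33)*(-364) = -2*(-364) = 728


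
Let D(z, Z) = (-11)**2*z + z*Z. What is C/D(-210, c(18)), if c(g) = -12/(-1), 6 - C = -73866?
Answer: -648/245 ≈ -2.6449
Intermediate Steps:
C = 73872 (C = 6 - 1*(-73866) = 6 + 73866 = 73872)
c(g) = 12 (c(g) = -12*(-1) = 12)
D(z, Z) = 121*z + Z*z
C/D(-210, c(18)) = 73872/((-210*(121 + 12))) = 73872/((-210*133)) = 73872/(-27930) = 73872*(-1/27930) = -648/245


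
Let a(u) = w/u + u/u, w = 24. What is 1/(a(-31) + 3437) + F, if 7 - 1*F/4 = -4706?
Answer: 2008756039/106554 ≈ 18852.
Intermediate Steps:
a(u) = 1 + 24/u (a(u) = 24/u + u/u = 24/u + 1 = 1 + 24/u)
F = 18852 (F = 28 - 4*(-4706) = 28 + 18824 = 18852)
1/(a(-31) + 3437) + F = 1/((24 - 31)/(-31) + 3437) + 18852 = 1/(-1/31*(-7) + 3437) + 18852 = 1/(7/31 + 3437) + 18852 = 1/(106554/31) + 18852 = 31/106554 + 18852 = 2008756039/106554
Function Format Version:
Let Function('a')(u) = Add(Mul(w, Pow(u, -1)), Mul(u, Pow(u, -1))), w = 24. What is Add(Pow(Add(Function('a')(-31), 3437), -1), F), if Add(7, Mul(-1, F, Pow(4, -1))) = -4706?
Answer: Rational(2008756039, 106554) ≈ 18852.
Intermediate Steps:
Function('a')(u) = Add(1, Mul(24, Pow(u, -1))) (Function('a')(u) = Add(Mul(24, Pow(u, -1)), Mul(u, Pow(u, -1))) = Add(Mul(24, Pow(u, -1)), 1) = Add(1, Mul(24, Pow(u, -1))))
F = 18852 (F = Add(28, Mul(-4, -4706)) = Add(28, 18824) = 18852)
Add(Pow(Add(Function('a')(-31), 3437), -1), F) = Add(Pow(Add(Mul(Pow(-31, -1), Add(24, -31)), 3437), -1), 18852) = Add(Pow(Add(Mul(Rational(-1, 31), -7), 3437), -1), 18852) = Add(Pow(Add(Rational(7, 31), 3437), -1), 18852) = Add(Pow(Rational(106554, 31), -1), 18852) = Add(Rational(31, 106554), 18852) = Rational(2008756039, 106554)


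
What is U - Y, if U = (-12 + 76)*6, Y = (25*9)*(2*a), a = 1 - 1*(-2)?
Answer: -966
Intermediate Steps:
a = 3 (a = 1 + 2 = 3)
Y = 1350 (Y = (25*9)*(2*3) = 225*6 = 1350)
U = 384 (U = 64*6 = 384)
U - Y = 384 - 1*1350 = 384 - 1350 = -966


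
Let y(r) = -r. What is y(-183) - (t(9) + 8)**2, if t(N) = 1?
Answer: 102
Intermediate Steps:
y(-183) - (t(9) + 8)**2 = -1*(-183) - (1 + 8)**2 = 183 - 1*9**2 = 183 - 1*81 = 183 - 81 = 102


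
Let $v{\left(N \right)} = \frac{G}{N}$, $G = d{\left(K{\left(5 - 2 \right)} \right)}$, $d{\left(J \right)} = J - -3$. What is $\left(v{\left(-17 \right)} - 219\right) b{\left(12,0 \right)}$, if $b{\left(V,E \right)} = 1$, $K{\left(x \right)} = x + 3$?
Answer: $- \frac{3732}{17} \approx -219.53$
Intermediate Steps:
$K{\left(x \right)} = 3 + x$
$d{\left(J \right)} = 3 + J$ ($d{\left(J \right)} = J + 3 = 3 + J$)
$G = 9$ ($G = 3 + \left(3 + \left(5 - 2\right)\right) = 3 + \left(3 + 3\right) = 3 + 6 = 9$)
$v{\left(N \right)} = \frac{9}{N}$
$\left(v{\left(-17 \right)} - 219\right) b{\left(12,0 \right)} = \left(\frac{9}{-17} - 219\right) 1 = \left(9 \left(- \frac{1}{17}\right) - 219\right) 1 = \left(- \frac{9}{17} - 219\right) 1 = \left(- \frac{3732}{17}\right) 1 = - \frac{3732}{17}$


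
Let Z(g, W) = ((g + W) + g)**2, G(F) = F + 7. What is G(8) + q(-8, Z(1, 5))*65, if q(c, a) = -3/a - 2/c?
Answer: 5345/196 ≈ 27.270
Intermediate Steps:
G(F) = 7 + F
Z(g, W) = (W + 2*g)**2 (Z(g, W) = ((W + g) + g)**2 = (W + 2*g)**2)
G(8) + q(-8, Z(1, 5))*65 = (7 + 8) + (-3/(5 + 2*1)**2 - 2/(-8))*65 = 15 + (-3/(5 + 2)**2 - 2*(-1/8))*65 = 15 + (-3/(7**2) + 1/4)*65 = 15 + (-3/49 + 1/4)*65 = 15 + (37/196)*65 = 15 + 2405/196 = 5345/196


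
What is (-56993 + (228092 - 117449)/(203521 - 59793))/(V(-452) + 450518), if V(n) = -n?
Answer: -630106097/4985924320 ≈ -0.12638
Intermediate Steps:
(-56993 + (228092 - 117449)/(203521 - 59793))/(V(-452) + 450518) = (-56993 + (228092 - 117449)/(203521 - 59793))/(-1*(-452) + 450518) = (-56993 + 110643/143728)/(452 + 450518) = (-56993 + 110643*(1/143728))/450970 = (-56993 + 8511/11056)*(1/450970) = -630106097/11056*1/450970 = -630106097/4985924320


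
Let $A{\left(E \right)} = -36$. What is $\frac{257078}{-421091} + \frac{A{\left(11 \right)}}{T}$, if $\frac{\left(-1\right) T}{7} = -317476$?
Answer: $- \frac{142831956293}{233951001053} \approx -0.61052$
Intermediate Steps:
$T = 2222332$ ($T = \left(-7\right) \left(-317476\right) = 2222332$)
$\frac{257078}{-421091} + \frac{A{\left(11 \right)}}{T} = \frac{257078}{-421091} - \frac{36}{2222332} = 257078 \left(- \frac{1}{421091}\right) - \frac{9}{555583} = - \frac{257078}{421091} - \frac{9}{555583} = - \frac{142831956293}{233951001053}$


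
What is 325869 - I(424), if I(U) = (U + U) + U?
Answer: 324597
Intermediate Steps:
I(U) = 3*U (I(U) = 2*U + U = 3*U)
325869 - I(424) = 325869 - 3*424 = 325869 - 1*1272 = 325869 - 1272 = 324597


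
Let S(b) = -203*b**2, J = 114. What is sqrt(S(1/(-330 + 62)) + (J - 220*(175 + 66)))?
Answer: 7*I*sqrt(77549403)/268 ≈ 230.01*I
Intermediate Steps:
sqrt(S(1/(-330 + 62)) + (J - 220*(175 + 66))) = sqrt(-203/(-330 + 62)**2 + (114 - 220*(175 + 66))) = sqrt(-203*(1/(-268))**2 + (114 - 220*241)) = sqrt(-203*(-1/268)**2 + (114 - 53020)) = sqrt(-203*1/71824 - 52906) = sqrt(-203/71824 - 52906) = sqrt(-3799920747/71824) = 7*I*sqrt(77549403)/268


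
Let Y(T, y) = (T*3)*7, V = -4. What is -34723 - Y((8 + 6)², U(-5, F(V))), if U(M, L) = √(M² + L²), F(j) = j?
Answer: -38839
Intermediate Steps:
U(M, L) = √(L² + M²)
Y(T, y) = 21*T (Y(T, y) = (3*T)*7 = 21*T)
-34723 - Y((8 + 6)², U(-5, F(V))) = -34723 - 21*(8 + 6)² = -34723 - 21*14² = -34723 - 21*196 = -34723 - 1*4116 = -34723 - 4116 = -38839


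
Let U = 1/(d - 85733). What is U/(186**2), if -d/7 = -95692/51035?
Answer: -51035/151347599005356 ≈ -3.3720e-10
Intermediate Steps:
d = 669844/51035 (d = -(-669844)/51035 = -7*(-95692/51035) = 669844/51035 ≈ 13.125)
U = -51035/4374713811 (U = 1/(669844/51035 - 85733) = 1/(-4374713811/51035) = -51035/4374713811 ≈ -1.1666e-5)
U/(186**2) = -51035/(4374713811*(186**2)) = -51035/4374713811/34596 = -51035/4374713811*1/34596 = -51035/151347599005356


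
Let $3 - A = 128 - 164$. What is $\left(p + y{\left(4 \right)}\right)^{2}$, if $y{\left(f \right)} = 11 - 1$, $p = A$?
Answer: $2401$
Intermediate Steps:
$A = 39$ ($A = 3 - \left(128 - 164\right) = 3 - -36 = 3 + 36 = 39$)
$p = 39$
$y{\left(f \right)} = 10$ ($y{\left(f \right)} = 11 - 1 = 10$)
$\left(p + y{\left(4 \right)}\right)^{2} = \left(39 + 10\right)^{2} = 49^{2} = 2401$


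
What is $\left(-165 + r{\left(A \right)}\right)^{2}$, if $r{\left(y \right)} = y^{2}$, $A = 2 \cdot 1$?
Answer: $25921$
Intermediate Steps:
$A = 2$
$\left(-165 + r{\left(A \right)}\right)^{2} = \left(-165 + 2^{2}\right)^{2} = \left(-165 + 4\right)^{2} = \left(-161\right)^{2} = 25921$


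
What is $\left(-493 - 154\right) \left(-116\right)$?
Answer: $75052$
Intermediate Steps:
$\left(-493 - 154\right) \left(-116\right) = \left(-647\right) \left(-116\right) = 75052$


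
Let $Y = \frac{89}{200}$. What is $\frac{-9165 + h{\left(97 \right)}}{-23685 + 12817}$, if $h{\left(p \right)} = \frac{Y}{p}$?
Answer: $\frac{177800911}{210839200} \approx 0.8433$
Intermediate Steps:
$Y = \frac{89}{200}$ ($Y = 89 \cdot \frac{1}{200} = \frac{89}{200} \approx 0.445$)
$h{\left(p \right)} = \frac{89}{200 p}$
$\frac{-9165 + h{\left(97 \right)}}{-23685 + 12817} = \frac{-9165 + \frac{89}{200 \cdot 97}}{-23685 + 12817} = \frac{-9165 + \frac{89}{200} \cdot \frac{1}{97}}{-10868} = \left(-9165 + \frac{89}{19400}\right) \left(- \frac{1}{10868}\right) = \left(- \frac{177800911}{19400}\right) \left(- \frac{1}{10868}\right) = \frac{177800911}{210839200}$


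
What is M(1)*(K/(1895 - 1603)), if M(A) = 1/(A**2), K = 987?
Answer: 987/292 ≈ 3.3801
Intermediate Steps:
M(A) = A**(-2)
M(1)*(K/(1895 - 1603)) = (987/(1895 - 1603))/1**2 = 1*(987/292) = 987/292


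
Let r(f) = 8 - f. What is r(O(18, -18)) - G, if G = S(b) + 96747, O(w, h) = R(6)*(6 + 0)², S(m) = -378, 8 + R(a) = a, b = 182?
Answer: -96289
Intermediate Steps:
R(a) = -8 + a
O(w, h) = -72 (O(w, h) = (-8 + 6)*(6 + 0)² = -2*6² = -2*36 = -72)
G = 96369 (G = -378 + 96747 = 96369)
r(O(18, -18)) - G = (8 - 1*(-72)) - 1*96369 = (8 + 72) - 96369 = 80 - 96369 = -96289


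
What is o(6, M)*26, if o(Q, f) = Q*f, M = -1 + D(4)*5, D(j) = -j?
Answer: -3276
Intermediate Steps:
M = -21 (M = -1 - 1*4*5 = -1 - 4*5 = -1 - 20 = -21)
o(6, M)*26 = (6*(-21))*26 = -126*26 = -3276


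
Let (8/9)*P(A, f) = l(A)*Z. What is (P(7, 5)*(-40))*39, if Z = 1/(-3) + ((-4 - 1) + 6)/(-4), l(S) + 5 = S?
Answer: 4095/2 ≈ 2047.5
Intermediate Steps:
l(S) = -5 + S
Z = -7/12 (Z = 1*(-⅓) + (-5 + 6)*(-¼) = -⅓ + 1*(-¼) = -⅓ - ¼ = -7/12 ≈ -0.58333)
P(A, f) = 105/32 - 21*A/32 (P(A, f) = 9*((-5 + A)*(-7/12))/8 = 9*(35/12 - 7*A/12)/8 = 105/32 - 21*A/32)
(P(7, 5)*(-40))*39 = ((105/32 - 21/32*7)*(-40))*39 = ((105/32 - 147/32)*(-40))*39 = -21/16*(-40)*39 = (105/2)*39 = 4095/2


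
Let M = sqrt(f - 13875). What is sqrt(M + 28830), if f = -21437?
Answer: sqrt(28830 + 4*I*sqrt(2207)) ≈ 169.79 + 0.5534*I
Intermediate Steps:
M = 4*I*sqrt(2207) (M = sqrt(-21437 - 13875) = sqrt(-35312) = 4*I*sqrt(2207) ≈ 187.91*I)
sqrt(M + 28830) = sqrt(4*I*sqrt(2207) + 28830) = sqrt(28830 + 4*I*sqrt(2207))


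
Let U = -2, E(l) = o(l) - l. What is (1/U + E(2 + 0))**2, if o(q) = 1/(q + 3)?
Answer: 529/100 ≈ 5.2900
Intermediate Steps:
o(q) = 1/(3 + q)
E(l) = 1/(3 + l) - l
(1/U + E(2 + 0))**2 = (1/(-2) + (1 - (2 + 0)*(3 + (2 + 0)))/(3 + (2 + 0)))**2 = (-1/2 + (1 - 1*2*(3 + 2))/(3 + 2))**2 = (-1/2 + (1 - 1*2*5)/5)**2 = (-1/2 + (1 - 10)/5)**2 = (-1/2 + (1/5)*(-9))**2 = (-1/2 - 9/5)**2 = (-23/10)**2 = 529/100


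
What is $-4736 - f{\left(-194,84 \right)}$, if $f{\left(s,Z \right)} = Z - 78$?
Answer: $-4742$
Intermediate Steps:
$f{\left(s,Z \right)} = -78 + Z$ ($f{\left(s,Z \right)} = Z - 78 = -78 + Z$)
$-4736 - f{\left(-194,84 \right)} = -4736 - \left(-78 + 84\right) = -4736 - 6 = -4742$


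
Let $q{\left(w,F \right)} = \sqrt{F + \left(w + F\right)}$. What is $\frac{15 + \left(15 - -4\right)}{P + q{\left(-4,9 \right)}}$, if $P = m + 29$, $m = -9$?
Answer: $\frac{340}{193} - \frac{17 \sqrt{14}}{193} \approx 1.4321$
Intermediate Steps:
$P = 20$ ($P = -9 + 29 = 20$)
$q{\left(w,F \right)} = \sqrt{w + 2 F}$ ($q{\left(w,F \right)} = \sqrt{F + \left(F + w\right)} = \sqrt{w + 2 F}$)
$\frac{15 + \left(15 - -4\right)}{P + q{\left(-4,9 \right)}} = \frac{15 + \left(15 - -4\right)}{20 + \sqrt{-4 + 2 \cdot 9}} = \frac{15 + \left(15 + 4\right)}{20 + \sqrt{-4 + 18}} = \frac{15 + 19}{20 + \sqrt{14}} = \frac{34}{20 + \sqrt{14}}$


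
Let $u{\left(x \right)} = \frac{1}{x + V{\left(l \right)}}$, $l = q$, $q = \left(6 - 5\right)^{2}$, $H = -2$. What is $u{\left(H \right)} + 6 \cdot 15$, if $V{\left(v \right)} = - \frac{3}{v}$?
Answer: $\frac{449}{5} \approx 89.8$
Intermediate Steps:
$q = 1$ ($q = 1^{2} = 1$)
$l = 1$
$u{\left(x \right)} = \frac{1}{-3 + x}$ ($u{\left(x \right)} = \frac{1}{x - \frac{3}{1}} = \frac{1}{x - 3} = \frac{1}{-3 + x}$)
$u{\left(H \right)} + 6 \cdot 15 = \frac{1}{-3 - 2} + 6 \cdot 15 = \frac{1}{-5} + 90 = - \frac{1}{5} + 90 = \frac{449}{5}$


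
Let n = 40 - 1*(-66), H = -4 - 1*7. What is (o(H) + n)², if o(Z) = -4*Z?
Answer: 22500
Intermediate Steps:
H = -11 (H = -4 - 7 = -11)
n = 106 (n = 40 + 66 = 106)
(o(H) + n)² = (-4*(-11) + 106)² = (44 + 106)² = 150² = 22500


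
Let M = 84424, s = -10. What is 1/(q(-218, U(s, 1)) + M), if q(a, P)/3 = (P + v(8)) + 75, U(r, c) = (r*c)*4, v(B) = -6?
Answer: 1/84511 ≈ 1.1833e-5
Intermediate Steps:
U(r, c) = 4*c*r (U(r, c) = (c*r)*4 = 4*c*r)
q(a, P) = 207 + 3*P (q(a, P) = 3*((P - 6) + 75) = 3*((-6 + P) + 75) = 3*(69 + P) = 207 + 3*P)
1/(q(-218, U(s, 1)) + M) = 1/((207 + 3*(4*1*(-10))) + 84424) = 1/((207 + 3*(-40)) + 84424) = 1/((207 - 120) + 84424) = 1/(87 + 84424) = 1/84511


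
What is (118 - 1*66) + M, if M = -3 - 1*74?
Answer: -25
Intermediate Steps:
M = -77 (M = -3 - 74 = -77)
(118 - 1*66) + M = (118 - 1*66) - 77 = (118 - 66) - 77 = 52 - 77 = -25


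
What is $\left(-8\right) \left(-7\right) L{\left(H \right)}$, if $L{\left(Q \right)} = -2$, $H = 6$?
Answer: $-112$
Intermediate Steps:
$\left(-8\right) \left(-7\right) L{\left(H \right)} = \left(-8\right) \left(-7\right) \left(-2\right) = 56 \left(-2\right) = -112$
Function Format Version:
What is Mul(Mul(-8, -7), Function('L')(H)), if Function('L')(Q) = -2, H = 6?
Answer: -112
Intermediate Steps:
Mul(Mul(-8, -7), Function('L')(H)) = Mul(Mul(-8, -7), -2) = Mul(56, -2) = -112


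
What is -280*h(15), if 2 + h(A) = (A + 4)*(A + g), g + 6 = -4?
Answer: -26040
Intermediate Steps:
g = -10 (g = -6 - 4 = -10)
h(A) = -2 + (-10 + A)*(4 + A) (h(A) = -2 + (A + 4)*(A - 10) = -2 + (4 + A)*(-10 + A) = -2 + (-10 + A)*(4 + A))
-280*h(15) = -280*(-42 + 15**2 - 6*15) = -280*(-42 + 225 - 90) = -280*93 = -26040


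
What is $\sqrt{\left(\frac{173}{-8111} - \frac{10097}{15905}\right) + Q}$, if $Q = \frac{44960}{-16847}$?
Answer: $\frac{6 i \sqrt{436250025405245076844765}}{2173354900385} \approx 1.8234 i$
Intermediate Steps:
$Q = - \frac{44960}{16847}$ ($Q = 44960 \left(- \frac{1}{16847}\right) = - \frac{44960}{16847} \approx -2.6687$)
$\sqrt{\left(\frac{173}{-8111} - \frac{10097}{15905}\right) + Q} = \sqrt{\left(\frac{173}{-8111} - \frac{10097}{15905}\right) - \frac{44960}{16847}} = \sqrt{\left(173 \left(- \frac{1}{8111}\right) - \frac{10097}{15905}\right) - \frac{44960}{16847}} = \sqrt{\left(- \frac{173}{8111} - \frac{10097}{15905}\right) - \frac{44960}{16847}} = \sqrt{- \frac{84648332}{129005455} - \frac{44960}{16847}} = \sqrt{- \frac{7226155706004}{2173354900385}} = \frac{6 i \sqrt{436250025405245076844765}}{2173354900385}$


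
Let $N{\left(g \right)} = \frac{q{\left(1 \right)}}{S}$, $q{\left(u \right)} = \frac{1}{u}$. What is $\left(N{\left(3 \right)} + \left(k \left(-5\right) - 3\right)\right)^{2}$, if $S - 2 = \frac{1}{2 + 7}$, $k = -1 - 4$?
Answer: $\frac{182329}{361} \approx 505.07$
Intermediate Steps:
$k = -5$ ($k = -1 - 4 = -5$)
$S = \frac{19}{9}$ ($S = 2 + \frac{1}{2 + 7} = 2 + \frac{1}{9} = \frac{19}{9} \approx 2.1111$)
$N{\left(g \right)} = \frac{9}{19}$ ($N{\left(g \right)} = \frac{1}{1 \cdot \frac{19}{9}} = 1 \cdot \frac{9}{19} = \frac{9}{19}$)
$\left(N{\left(3 \right)} + \left(k \left(-5\right) - 3\right)\right)^{2} = \left(\frac{9}{19} - -22\right)^{2} = \left(\frac{9}{19} + \left(25 - 3\right)\right)^{2} = \left(\frac{9}{19} + 22\right)^{2} = \left(\frac{427}{19}\right)^{2} = \frac{182329}{361}$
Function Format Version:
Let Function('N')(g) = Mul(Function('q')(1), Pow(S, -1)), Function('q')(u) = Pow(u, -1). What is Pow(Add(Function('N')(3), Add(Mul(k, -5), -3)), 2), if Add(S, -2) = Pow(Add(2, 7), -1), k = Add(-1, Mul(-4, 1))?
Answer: Rational(182329, 361) ≈ 505.07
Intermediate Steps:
k = -5 (k = Add(-1, -4) = -5)
S = Rational(19, 9) (S = Add(2, Pow(Add(2, 7), -1)) = Add(2, Pow(9, -1)) = Add(2, Rational(1, 9)) = Rational(19, 9) ≈ 2.1111)
Function('N')(g) = Rational(9, 19) (Function('N')(g) = Mul(Pow(1, -1), Pow(Rational(19, 9), -1)) = Mul(1, Rational(9, 19)) = Rational(9, 19))
Pow(Add(Function('N')(3), Add(Mul(k, -5), -3)), 2) = Pow(Add(Rational(9, 19), Add(Mul(-5, -5), -3)), 2) = Pow(Add(Rational(9, 19), Add(25, -3)), 2) = Pow(Add(Rational(9, 19), 22), 2) = Pow(Rational(427, 19), 2) = Rational(182329, 361)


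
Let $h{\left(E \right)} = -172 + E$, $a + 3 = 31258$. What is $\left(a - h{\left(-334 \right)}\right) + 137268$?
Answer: $169029$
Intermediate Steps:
$a = 31255$ ($a = -3 + 31258 = 31255$)
$\left(a - h{\left(-334 \right)}\right) + 137268 = \left(31255 - \left(-172 - 334\right)\right) + 137268 = \left(31255 - -506\right) + 137268 = \left(31255 + 506\right) + 137268 = 31761 + 137268 = 169029$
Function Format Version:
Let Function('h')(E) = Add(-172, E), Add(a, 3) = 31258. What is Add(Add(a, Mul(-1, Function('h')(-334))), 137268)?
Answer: 169029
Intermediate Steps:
a = 31255 (a = Add(-3, 31258) = 31255)
Add(Add(a, Mul(-1, Function('h')(-334))), 137268) = Add(Add(31255, Mul(-1, Add(-172, -334))), 137268) = Add(Add(31255, Mul(-1, -506)), 137268) = Add(Add(31255, 506), 137268) = Add(31761, 137268) = 169029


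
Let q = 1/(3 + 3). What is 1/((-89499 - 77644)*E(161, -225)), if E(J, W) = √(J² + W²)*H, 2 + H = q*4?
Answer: 3*√76546/51176512312 ≈ 1.6219e-8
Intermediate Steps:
q = ⅙ (q = 1/6 = ⅙ ≈ 0.16667)
H = -4/3 (H = -2 + (⅙)*4 = -2 + ⅔ = -4/3 ≈ -1.3333)
E(J, W) = -4*√(J² + W²)/3 (E(J, W) = √(J² + W²)*(-4/3) = -4*√(J² + W²)/3)
1/((-89499 - 77644)*E(161, -225)) = 1/((-89499 - 77644)*((-4*√(161² + (-225)²)/3))) = 1/((-167143)*((-4*√(25921 + 50625)/3))) = -(-3*√76546/306184)/167143 = -(-3)*√76546/51176512312 = 3*√76546/51176512312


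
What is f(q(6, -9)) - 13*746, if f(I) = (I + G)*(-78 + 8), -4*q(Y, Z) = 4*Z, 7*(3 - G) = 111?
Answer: -9428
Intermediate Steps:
G = -90/7 (G = 3 - ⅐*111 = 3 - 111/7 = -90/7 ≈ -12.857)
q(Y, Z) = -Z
f(I) = 900 - 70*I (f(I) = (I - 90/7)*(-78 + 8) = (-90/7 + I)*(-70) = 900 - 70*I)
f(q(6, -9)) - 13*746 = (900 - (-70)*(-9)) - 13*746 = (900 - 70*9) - 1*9698 = (900 - 630) - 9698 = 270 - 9698 = -9428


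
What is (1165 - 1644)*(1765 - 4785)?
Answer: 1446580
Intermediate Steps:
(1165 - 1644)*(1765 - 4785) = -479*(-3020) = 1446580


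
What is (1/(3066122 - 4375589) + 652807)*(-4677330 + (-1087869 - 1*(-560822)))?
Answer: -4448853551626470236/1309467 ≈ -3.3975e+12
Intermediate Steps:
(1/(3066122 - 4375589) + 652807)*(-4677330 + (-1087869 - 1*(-560822))) = (1/(-1309467) + 652807)*(-4677330 + (-1087869 + 560822)) = (-1/1309467 + 652807)*(-4677330 - 527047) = (854829223868/1309467)*(-5204377) = -4448853551626470236/1309467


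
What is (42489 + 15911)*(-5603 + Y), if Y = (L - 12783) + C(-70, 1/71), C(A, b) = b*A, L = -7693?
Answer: -108138053600/71 ≈ -1.5231e+9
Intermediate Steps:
C(A, b) = A*b
Y = -1453866/71 (Y = (-7693 - 12783) - 70/71 = -20476 - 70*1/71 = -20476 - 70/71 = -1453866/71 ≈ -20477.)
(42489 + 15911)*(-5603 + Y) = (42489 + 15911)*(-5603 - 1453866/71) = 58400*(-1851679/71) = -108138053600/71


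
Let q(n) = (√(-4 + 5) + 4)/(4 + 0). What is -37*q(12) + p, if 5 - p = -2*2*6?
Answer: -69/4 ≈ -17.250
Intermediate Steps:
p = 29 (p = 5 - (-2*2)*6 = 5 - (-4)*6 = 5 - 1*(-24) = 5 + 24 = 29)
q(n) = 5/4 (q(n) = (√1 + 4)/4 = (1 + 4)*(¼) = 5*(¼) = 5/4)
-37*q(12) + p = -37*5/4 + 29 = -185/4 + 29 = -69/4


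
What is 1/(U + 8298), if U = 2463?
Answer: 1/10761 ≈ 9.2928e-5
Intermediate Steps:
1/(U + 8298) = 1/(2463 + 8298) = 1/10761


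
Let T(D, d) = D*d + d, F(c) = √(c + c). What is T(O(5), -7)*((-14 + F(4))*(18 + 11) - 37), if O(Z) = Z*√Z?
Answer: 7*(1 + 5*√5)*(443 - 58*√2) ≈ 30778.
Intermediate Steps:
O(Z) = Z^(3/2)
F(c) = √2*√c (F(c) = √(2*c) = √2*√c)
T(D, d) = d + D*d
T(O(5), -7)*((-14 + F(4))*(18 + 11) - 37) = (-7*(1 + 5^(3/2)))*((-14 + √2*√4)*(18 + 11) - 37) = (-7*(1 + 5*√5))*((-14 + √2*2)*29 - 37) = (-7 - 35*√5)*((-14 + 2*√2)*29 - 37) = (-7 - 35*√5)*((-406 + 58*√2) - 37) = (-7 - 35*√5)*(-443 + 58*√2) = (-443 + 58*√2)*(-7 - 35*√5)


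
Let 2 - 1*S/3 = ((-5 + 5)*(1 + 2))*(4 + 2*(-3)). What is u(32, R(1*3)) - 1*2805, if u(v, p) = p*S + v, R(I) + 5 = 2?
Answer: -2791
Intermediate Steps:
R(I) = -3 (R(I) = -5 + 2 = -3)
S = 6 (S = 6 - 3*(-5 + 5)*(1 + 2)*(4 + 2*(-3)) = 6 - 3*0*3*(4 - 6) = 6 - 0*(-2) = 6 - 3*0 = 6 + 0 = 6)
u(v, p) = v + 6*p (u(v, p) = p*6 + v = 6*p + v = v + 6*p)
u(32, R(1*3)) - 1*2805 = (32 + 6*(-3)) - 1*2805 = (32 - 18) - 2805 = 14 - 2805 = -2791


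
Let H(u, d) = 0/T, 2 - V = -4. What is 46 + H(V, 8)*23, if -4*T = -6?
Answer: 46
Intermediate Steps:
V = 6 (V = 2 - 1*(-4) = 2 + 4 = 6)
T = 3/2 (T = -¼*(-6) = 3/2 ≈ 1.5000)
H(u, d) = 0 (H(u, d) = 0/(3/2) = 0*(⅔) = 0)
46 + H(V, 8)*23 = 46 + 0*23 = 46 + 0 = 46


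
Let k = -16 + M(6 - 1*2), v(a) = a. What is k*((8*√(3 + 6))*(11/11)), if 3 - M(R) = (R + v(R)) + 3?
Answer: -576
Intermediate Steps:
M(R) = -2*R (M(R) = 3 - ((R + R) + 3) = 3 - (2*R + 3) = 3 - (3 + 2*R) = 3 + (-3 - 2*R) = -2*R)
k = -24 (k = -16 - 2*(6 - 1*2) = -16 - 2*(6 - 2) = -16 - 2*4 = -16 - 8 = -24)
k*((8*√(3 + 6))*(11/11)) = -24*8*√(3 + 6)*11/11 = -24*8*√9*11*(1/11) = -24*8*3 = -576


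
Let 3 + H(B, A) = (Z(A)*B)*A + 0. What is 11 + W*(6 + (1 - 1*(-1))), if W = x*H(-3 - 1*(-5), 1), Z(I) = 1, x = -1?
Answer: 19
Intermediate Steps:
H(B, A) = -3 + A*B (H(B, A) = -3 + ((1*B)*A + 0) = -3 + (B*A + 0) = -3 + (A*B + 0) = -3 + A*B)
W = 1 (W = -(-3 + 1*(-3 - 1*(-5))) = -(-3 + 1*(-3 + 5)) = -(-3 + 1*2) = -(-3 + 2) = -1*(-1) = 1)
11 + W*(6 + (1 - 1*(-1))) = 11 + 1*(6 + (1 - 1*(-1))) = 11 + 1*(6 + (1 + 1)) = 11 + 1*(6 + 2) = 11 + 1*8 = 11 + 8 = 19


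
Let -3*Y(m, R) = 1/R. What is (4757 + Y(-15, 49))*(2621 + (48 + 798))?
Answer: 2424396826/147 ≈ 1.6492e+7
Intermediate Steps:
Y(m, R) = -1/(3*R)
(4757 + Y(-15, 49))*(2621 + (48 + 798)) = (4757 - ⅓/49)*(2621 + (48 + 798)) = (4757 - ⅓*1/49)*(2621 + 846) = (4757 - 1/147)*3467 = (699278/147)*3467 = 2424396826/147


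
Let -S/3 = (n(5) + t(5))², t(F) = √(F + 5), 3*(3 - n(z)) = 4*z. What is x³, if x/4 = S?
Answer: -2365914304/27 + 83129728*√10/3 ≈ -28.454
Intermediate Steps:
n(z) = 3 - 4*z/3
t(F) = √(5 + F)
S = -3*(-11/3 + √10)² (S = -3*((3 - 4/3*5) + √(5 + 5))² = -3*((3 - 20/3) + √10)² = -3*(-11/3 + √10)² ≈ -0.76322)
x = -844/3 + 88*√10 (x = 4*(-211/3 + 22*√10) = -844/3 + 88*√10 ≈ -3.0529)
x³ = (-844/3 + 88*√10)³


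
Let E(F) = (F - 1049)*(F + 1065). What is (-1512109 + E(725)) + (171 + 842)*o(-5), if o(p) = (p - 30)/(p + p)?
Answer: -4177047/2 ≈ -2.0885e+6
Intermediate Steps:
o(p) = (-30 + p)/(2*p) (o(p) = (-30 + p)/((2*p)) = (-30 + p)*(1/(2*p)) = (-30 + p)/(2*p))
E(F) = (-1049 + F)*(1065 + F)
(-1512109 + E(725)) + (171 + 842)*o(-5) = (-1512109 + (-1117185 + 725**2 + 16*725)) + (171 + 842)*((1/2)*(-30 - 5)/(-5)) = (-1512109 + (-1117185 + 525625 + 11600)) + 1013*((1/2)*(-1/5)*(-35)) = (-1512109 - 579960) + 1013*(7/2) = -2092069 + 7091/2 = -4177047/2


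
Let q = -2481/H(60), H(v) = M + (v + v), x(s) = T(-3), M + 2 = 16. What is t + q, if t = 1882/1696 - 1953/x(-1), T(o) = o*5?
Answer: 32042731/284080 ≈ 112.79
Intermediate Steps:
M = 14 (M = -2 + 16 = 14)
T(o) = 5*o
x(s) = -15 (x(s) = 5*(-3) = -15)
H(v) = 14 + 2*v (H(v) = 14 + (v + v) = 14 + 2*v)
q = -2481/134 (q = -2481/(14 + 2*60) = -2481/(14 + 120) = -2481/134 ≈ -18.515)
t = 556753/4240 (t = 1882/1696 - 1953/(-15) = 1882*(1/1696) - 1953*(-1/15) = 941/848 + 651/5 = 556753/4240 ≈ 131.31)
t + q = 556753/4240 - 2481/134 = 32042731/284080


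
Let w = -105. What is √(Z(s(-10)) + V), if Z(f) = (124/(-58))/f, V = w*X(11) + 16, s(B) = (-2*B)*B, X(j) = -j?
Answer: √98481999/290 ≈ 34.220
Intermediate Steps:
s(B) = -2*B²
V = 1171 (V = -(-105)*11 + 16 = -105*(-11) + 16 = 1155 + 16 = 1171)
Z(f) = -62/(29*f) (Z(f) = (124*(-1/58))/f = -62/(29*f))
√(Z(s(-10)) + V) = √(-62/(29*((-2*(-10)²))) + 1171) = √(-62/(29*((-2*100))) + 1171) = √(-62/29/(-200) + 1171) = √(-62/29*(-1/200) + 1171) = √(31/2900 + 1171) = √(3395931/2900) = √98481999/290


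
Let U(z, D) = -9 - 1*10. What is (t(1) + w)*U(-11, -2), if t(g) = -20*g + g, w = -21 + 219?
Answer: -3401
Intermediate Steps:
U(z, D) = -19 (U(z, D) = -9 - 10 = -19)
w = 198
t(g) = -19*g
(t(1) + w)*U(-11, -2) = (-19*1 + 198)*(-19) = (-19 + 198)*(-19) = 179*(-19) = -3401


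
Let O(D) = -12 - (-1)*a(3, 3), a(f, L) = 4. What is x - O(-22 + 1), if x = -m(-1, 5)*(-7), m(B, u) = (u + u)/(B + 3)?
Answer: 43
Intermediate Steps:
m(B, u) = 2*u/(3 + B) (m(B, u) = (2*u)/(3 + B) = 2*u/(3 + B))
O(D) = -8 (O(D) = -12 - (-1)*4 = -12 - 1*(-4) = -12 + 4 = -8)
x = 35 (x = -2*5/(3 - 1)*(-7) = -2*5/2*(-7) = -2*5*(½)*(-7) = -5*(-7) = -1*(-35) = 35)
x - O(-22 + 1) = 35 - 1*(-8) = 35 + 8 = 43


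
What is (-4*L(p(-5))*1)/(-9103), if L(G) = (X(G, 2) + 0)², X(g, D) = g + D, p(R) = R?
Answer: 36/9103 ≈ 0.0039547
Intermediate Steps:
X(g, D) = D + g
L(G) = (2 + G)² (L(G) = ((2 + G) + 0)² = (2 + G)²)
(-4*L(p(-5))*1)/(-9103) = (-4*(2 - 5)²*1)/(-9103) = (-4*(-3)²*1)*(-1/9103) = (-4*9*1)*(-1/9103) = -36*1*(-1/9103) = -36*(-1/9103) = 36/9103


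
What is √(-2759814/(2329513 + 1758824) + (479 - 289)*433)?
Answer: 2*√38196960685885342/1362779 ≈ 286.83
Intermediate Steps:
√(-2759814/(2329513 + 1758824) + (479 - 289)*433) = √(-2759814/4088337 + 190*433) = √(-2759814*1/4088337 + 82270) = √(-919938/1362779 + 82270) = √(112114908392/1362779) = 2*√38196960685885342/1362779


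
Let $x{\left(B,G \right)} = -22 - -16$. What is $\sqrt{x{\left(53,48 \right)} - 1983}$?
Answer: $3 i \sqrt{221} \approx 44.598 i$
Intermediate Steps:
$x{\left(B,G \right)} = -6$ ($x{\left(B,G \right)} = -22 + 16 = -6$)
$\sqrt{x{\left(53,48 \right)} - 1983} = \sqrt{-6 - 1983} = \sqrt{-1989} = 3 i \sqrt{221}$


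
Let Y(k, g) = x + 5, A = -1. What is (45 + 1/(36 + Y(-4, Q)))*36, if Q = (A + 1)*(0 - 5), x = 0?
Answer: 66456/41 ≈ 1620.9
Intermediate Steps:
Q = 0 (Q = (-1 + 1)*(0 - 5) = 0*(-5) = 0)
Y(k, g) = 5 (Y(k, g) = 0 + 5 = 5)
(45 + 1/(36 + Y(-4, Q)))*36 = (45 + 1/(36 + 5))*36 = (45 + 1/41)*36 = (1846/41)*36 = 66456/41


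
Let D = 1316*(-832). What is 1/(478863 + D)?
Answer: -1/616049 ≈ -1.6232e-6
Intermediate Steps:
D = -1094912
1/(478863 + D) = 1/(478863 - 1094912) = 1/(-616049) = -1/616049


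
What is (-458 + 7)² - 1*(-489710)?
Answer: 693111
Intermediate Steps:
(-458 + 7)² - 1*(-489710) = (-451)² + 489710 = 203401 + 489710 = 693111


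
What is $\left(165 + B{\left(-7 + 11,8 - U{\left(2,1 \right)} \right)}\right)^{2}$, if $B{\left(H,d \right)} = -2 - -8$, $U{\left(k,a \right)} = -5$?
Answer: $29241$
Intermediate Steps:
$B{\left(H,d \right)} = 6$ ($B{\left(H,d \right)} = -2 + 8 = 6$)
$\left(165 + B{\left(-7 + 11,8 - U{\left(2,1 \right)} \right)}\right)^{2} = \left(165 + 6\right)^{2} = 171^{2} = 29241$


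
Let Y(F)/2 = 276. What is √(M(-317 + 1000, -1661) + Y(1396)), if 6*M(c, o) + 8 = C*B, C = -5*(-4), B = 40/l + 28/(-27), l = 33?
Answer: 2*√1350701/99 ≈ 23.479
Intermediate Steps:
Y(F) = 552 (Y(F) = 2*276 = 552)
B = 52/297 (B = 40/33 + 28/(-27) = 40*(1/33) + 28*(-1/27) = 40/33 - 28/27 = 52/297 ≈ 0.17508)
C = 20
M(c, o) = -668/891 (M(c, o) = -4/3 + (20*(52/297))/6 = -4/3 + (⅙)*(1040/297) = -4/3 + 520/891 = -668/891)
√(M(-317 + 1000, -1661) + Y(1396)) = √(-668/891 + 552) = √(491164/891) = 2*√1350701/99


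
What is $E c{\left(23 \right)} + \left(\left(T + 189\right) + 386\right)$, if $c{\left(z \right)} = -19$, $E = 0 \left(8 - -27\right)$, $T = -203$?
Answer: $372$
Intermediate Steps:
$E = 0$ ($E = 0 \left(8 + 27\right) = 0 \cdot 35 = 0$)
$E c{\left(23 \right)} + \left(\left(T + 189\right) + 386\right) = 0 \left(-19\right) + \left(\left(-203 + 189\right) + 386\right) = 0 + \left(-14 + 386\right) = 0 + 372 = 372$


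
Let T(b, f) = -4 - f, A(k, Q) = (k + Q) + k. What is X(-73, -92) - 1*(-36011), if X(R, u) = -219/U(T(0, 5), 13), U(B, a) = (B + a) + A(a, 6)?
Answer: 432059/12 ≈ 36005.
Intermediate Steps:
A(k, Q) = Q + 2*k (A(k, Q) = (Q + k) + k = Q + 2*k)
U(B, a) = 6 + B + 3*a (U(B, a) = (B + a) + (6 + 2*a) = 6 + B + 3*a)
X(R, u) = -73/12 (X(R, u) = -219/(6 + (-4 - 1*5) + 3*13) = -219/(6 + (-4 - 5) + 39) = -219/(6 - 9 + 39) = -219/36 = -219*1/36 = -73/12)
X(-73, -92) - 1*(-36011) = -73/12 - 1*(-36011) = -73/12 + 36011 = 432059/12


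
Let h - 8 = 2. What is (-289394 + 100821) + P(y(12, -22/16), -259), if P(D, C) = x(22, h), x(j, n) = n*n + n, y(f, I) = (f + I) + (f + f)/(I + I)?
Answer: -188463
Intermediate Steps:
h = 10 (h = 8 + 2 = 10)
y(f, I) = I + f + f/I (y(f, I) = (I + f) + (2*f)/((2*I)) = (I + f) + (2*f)*(1/(2*I)) = (I + f) + f/I = I + f + f/I)
x(j, n) = n + n**2 (x(j, n) = n**2 + n = n + n**2)
P(D, C) = 110 (P(D, C) = 10*(1 + 10) = 10*11 = 110)
(-289394 + 100821) + P(y(12, -22/16), -259) = (-289394 + 100821) + 110 = -188573 + 110 = -188463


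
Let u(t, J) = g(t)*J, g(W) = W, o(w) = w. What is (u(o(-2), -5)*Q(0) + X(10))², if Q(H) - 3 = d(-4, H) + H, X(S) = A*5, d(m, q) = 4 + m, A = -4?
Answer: 100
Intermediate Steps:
u(t, J) = J*t (u(t, J) = t*J = J*t)
X(S) = -20 (X(S) = -4*5 = -20)
Q(H) = 3 + H (Q(H) = 3 + ((4 - 4) + H) = 3 + (0 + H) = 3 + H)
(u(o(-2), -5)*Q(0) + X(10))² = ((-5*(-2))*(3 + 0) - 20)² = (10*3 - 20)² = (30 - 20)² = 10² = 100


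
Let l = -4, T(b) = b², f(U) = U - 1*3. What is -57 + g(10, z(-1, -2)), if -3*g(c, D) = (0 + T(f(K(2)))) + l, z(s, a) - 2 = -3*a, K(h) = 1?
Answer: -57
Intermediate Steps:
f(U) = -3 + U (f(U) = U - 3 = -3 + U)
z(s, a) = 2 - 3*a
g(c, D) = 0 (g(c, D) = -((0 + (-3 + 1)²) - 4)/3 = -((0 + (-2)²) - 4)/3 = -((0 + 4) - 4)/3 = -(4 - 4)/3 = -⅓*0 = 0)
-57 + g(10, z(-1, -2)) = -57 + 0 = -57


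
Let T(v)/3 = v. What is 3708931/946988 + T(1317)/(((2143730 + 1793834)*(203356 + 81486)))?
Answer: 1039969051250601079/265531553706419336 ≈ 3.9166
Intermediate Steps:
T(v) = 3*v
3708931/946988 + T(1317)/(((2143730 + 1793834)*(203356 + 81486))) = 3708931/946988 + (3*1317)/(((2143730 + 1793834)*(203356 + 81486))) = 3708931*(1/946988) + 3951/((3937564*284842)) = 3708931/946988 + 3951/1121583604888 = 1039969051250601079/265531553706419336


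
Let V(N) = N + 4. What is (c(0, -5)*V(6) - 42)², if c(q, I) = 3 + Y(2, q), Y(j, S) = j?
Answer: 64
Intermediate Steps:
V(N) = 4 + N
c(q, I) = 5 (c(q, I) = 3 + 2 = 5)
(c(0, -5)*V(6) - 42)² = (5*(4 + 6) - 42)² = (5*10 - 42)² = (50 - 42)² = 8² = 64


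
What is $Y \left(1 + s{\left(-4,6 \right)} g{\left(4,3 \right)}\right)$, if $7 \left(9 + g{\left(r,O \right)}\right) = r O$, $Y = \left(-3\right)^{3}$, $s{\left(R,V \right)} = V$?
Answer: $\frac{8073}{7} \approx 1153.3$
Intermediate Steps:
$Y = -27$
$g{\left(r,O \right)} = -9 + \frac{O r}{7}$ ($g{\left(r,O \right)} = -9 + \frac{r O}{7} = -9 + \frac{O r}{7}$)
$Y \left(1 + s{\left(-4,6 \right)} g{\left(4,3 \right)}\right) = - 27 \left(1 + 6 \left(-9 + \frac{1}{7} \cdot 3 \cdot 4\right)\right) = - 27 \left(1 + 6 \left(-9 + \frac{12}{7}\right)\right) = - 27 \left(1 + 6 \left(- \frac{51}{7}\right)\right) = - 27 \left(1 - \frac{306}{7}\right) = \left(-27\right) \left(- \frac{299}{7}\right) = \frac{8073}{7}$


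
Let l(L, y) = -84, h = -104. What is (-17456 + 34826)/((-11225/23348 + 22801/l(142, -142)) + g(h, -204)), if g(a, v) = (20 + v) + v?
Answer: -9484020/360317 ≈ -26.321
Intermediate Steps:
g(a, v) = 20 + 2*v
(-17456 + 34826)/((-11225/23348 + 22801/l(142, -142)) + g(h, -204)) = (-17456 + 34826)/((-11225/23348 + 22801/(-84)) + (20 + 2*(-204))) = 17370/((-11225*1/23348 + 22801*(-1/84)) + (20 - 408)) = 17370/((-25/52 - 22801/84) - 388) = 17370/(-148469/546 - 388) = 17370/(-360317/546) = 17370*(-546/360317) = -9484020/360317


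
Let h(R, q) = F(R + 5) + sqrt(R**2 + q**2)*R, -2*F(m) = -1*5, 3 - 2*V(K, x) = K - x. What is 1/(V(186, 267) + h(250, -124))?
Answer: -178/19468992079 + 2000*sqrt(19469)/19468992079 ≈ 1.4325e-5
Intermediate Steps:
V(K, x) = 3/2 + x/2 - K/2 (V(K, x) = 3/2 - (K - x)/2 = 3/2 + (x/2 - K/2) = 3/2 + x/2 - K/2)
F(m) = 5/2 (F(m) = -(-1)*5/2 = -1/2*(-5) = 5/2)
h(R, q) = 5/2 + R*sqrt(R**2 + q**2) (h(R, q) = 5/2 + sqrt(R**2 + q**2)*R = 5/2 + R*sqrt(R**2 + q**2))
1/(V(186, 267) + h(250, -124)) = 1/((3/2 + (1/2)*267 - 1/2*186) + (5/2 + 250*sqrt(250**2 + (-124)**2))) = 1/((3/2 + 267/2 - 93) + (5/2 + 250*sqrt(62500 + 15376))) = 1/(42 + (5/2 + 250*sqrt(77876))) = 1/(42 + (5/2 + 250*(2*sqrt(19469)))) = 1/(42 + (5/2 + 500*sqrt(19469))) = 1/(89/2 + 500*sqrt(19469))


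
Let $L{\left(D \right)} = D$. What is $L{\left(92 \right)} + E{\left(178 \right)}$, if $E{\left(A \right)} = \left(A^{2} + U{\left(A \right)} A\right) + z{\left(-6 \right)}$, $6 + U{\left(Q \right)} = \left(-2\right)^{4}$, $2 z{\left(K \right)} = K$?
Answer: $33553$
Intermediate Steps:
$z{\left(K \right)} = \frac{K}{2}$
$U{\left(Q \right)} = 10$ ($U{\left(Q \right)} = -6 + \left(-2\right)^{4} = -6 + 16 = 10$)
$E{\left(A \right)} = -3 + A^{2} + 10 A$ ($E{\left(A \right)} = \left(A^{2} + 10 A\right) + \frac{1}{2} \left(-6\right) = \left(A^{2} + 10 A\right) - 3 = -3 + A^{2} + 10 A$)
$L{\left(92 \right)} + E{\left(178 \right)} = 92 + \left(-3 + 178^{2} + 10 \cdot 178\right) = 92 + \left(-3 + 31684 + 1780\right) = 92 + 33461 = 33553$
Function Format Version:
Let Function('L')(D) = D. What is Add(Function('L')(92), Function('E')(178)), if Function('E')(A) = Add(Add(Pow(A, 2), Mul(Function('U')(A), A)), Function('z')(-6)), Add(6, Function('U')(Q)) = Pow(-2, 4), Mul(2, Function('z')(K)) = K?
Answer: 33553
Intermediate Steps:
Function('z')(K) = Mul(Rational(1, 2), K)
Function('U')(Q) = 10 (Function('U')(Q) = Add(-6, Pow(-2, 4)) = Add(-6, 16) = 10)
Function('E')(A) = Add(-3, Pow(A, 2), Mul(10, A)) (Function('E')(A) = Add(Add(Pow(A, 2), Mul(10, A)), Mul(Rational(1, 2), -6)) = Add(Add(Pow(A, 2), Mul(10, A)), -3) = Add(-3, Pow(A, 2), Mul(10, A)))
Add(Function('L')(92), Function('E')(178)) = Add(92, Add(-3, Pow(178, 2), Mul(10, 178))) = Add(92, Add(-3, 31684, 1780)) = Add(92, 33461) = 33553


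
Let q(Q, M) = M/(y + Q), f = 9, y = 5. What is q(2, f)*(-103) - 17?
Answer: -1046/7 ≈ -149.43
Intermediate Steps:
q(Q, M) = M/(5 + Q)
q(2, f)*(-103) - 17 = (9/(5 + 2))*(-103) - 17 = (9/7)*(-103) - 17 = -927/7 - 17 = -1046/7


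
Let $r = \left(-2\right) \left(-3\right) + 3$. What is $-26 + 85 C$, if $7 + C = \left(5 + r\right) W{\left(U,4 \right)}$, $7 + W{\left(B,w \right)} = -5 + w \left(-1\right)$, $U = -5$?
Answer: $-19661$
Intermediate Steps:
$W{\left(B,w \right)} = -12 - w$ ($W{\left(B,w \right)} = -7 + \left(-5 + w \left(-1\right)\right) = -7 - \left(5 + w\right) = -12 - w$)
$r = 9$ ($r = 6 + 3 = 9$)
$C = -231$ ($C = -7 + \left(5 + 9\right) \left(-12 - 4\right) = -7 + 14 \left(-12 - 4\right) = -7 + 14 \left(-16\right) = -7 - 224 = -231$)
$-26 + 85 C = -26 + 85 \left(-231\right) = -26 - 19635 = -19661$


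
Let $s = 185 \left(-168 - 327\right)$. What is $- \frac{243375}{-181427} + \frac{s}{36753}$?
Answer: $- \frac{2556472050}{2222662177} \approx -1.1502$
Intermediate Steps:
$s = -91575$ ($s = 185 \left(-495\right) = -91575$)
$- \frac{243375}{-181427} + \frac{s}{36753} = - \frac{243375}{-181427} - \frac{91575}{36753} = \left(-243375\right) \left(- \frac{1}{181427}\right) - \frac{30525}{12251} = \frac{243375}{181427} - \frac{30525}{12251} = - \frac{2556472050}{2222662177}$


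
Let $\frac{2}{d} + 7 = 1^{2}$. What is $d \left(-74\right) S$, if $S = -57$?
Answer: $-1406$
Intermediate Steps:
$d = - \frac{1}{3}$ ($d = \frac{2}{-7 + 1^{2}} = \frac{2}{-7 + 1} = \frac{2}{-6} = 2 \left(- \frac{1}{6}\right) = - \frac{1}{3} \approx -0.33333$)
$d \left(-74\right) S = \left(- \frac{1}{3}\right) \left(-74\right) \left(-57\right) = \frac{74}{3} \left(-57\right) = -1406$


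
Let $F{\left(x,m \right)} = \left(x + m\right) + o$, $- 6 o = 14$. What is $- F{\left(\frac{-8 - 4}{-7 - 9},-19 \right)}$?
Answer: $\frac{247}{12} \approx 20.583$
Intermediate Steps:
$o = - \frac{7}{3}$ ($o = \left(- \frac{1}{6}\right) 14 = - \frac{7}{3} \approx -2.3333$)
$F{\left(x,m \right)} = - \frac{7}{3} + m + x$ ($F{\left(x,m \right)} = \left(x + m\right) - \frac{7}{3} = \left(m + x\right) - \frac{7}{3} = - \frac{7}{3} + m + x$)
$- F{\left(\frac{-8 - 4}{-7 - 9},-19 \right)} = - (- \frac{7}{3} - 19 + \frac{-8 - 4}{-7 - 9}) = - (- \frac{7}{3} - 19 - \frac{12}{-16}) = - (- \frac{7}{3} - 19 - - \frac{3}{4}) = - (- \frac{7}{3} - 19 + \frac{3}{4}) = \left(-1\right) \left(- \frac{247}{12}\right) = \frac{247}{12}$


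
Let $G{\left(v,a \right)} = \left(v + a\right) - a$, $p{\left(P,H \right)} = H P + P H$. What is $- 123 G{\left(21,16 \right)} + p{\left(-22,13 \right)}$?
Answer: $-3155$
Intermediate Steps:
$p{\left(P,H \right)} = 2 H P$ ($p{\left(P,H \right)} = H P + H P = 2 H P$)
$G{\left(v,a \right)} = v$ ($G{\left(v,a \right)} = \left(a + v\right) - a = v$)
$- 123 G{\left(21,16 \right)} + p{\left(-22,13 \right)} = \left(-123\right) 21 + 2 \cdot 13 \left(-22\right) = -2583 - 572 = -3155$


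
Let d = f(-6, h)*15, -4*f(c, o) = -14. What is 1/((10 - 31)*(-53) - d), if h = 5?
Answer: 2/2121 ≈ 0.00094295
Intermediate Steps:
f(c, o) = 7/2 (f(c, o) = -1/4*(-14) = 7/2)
d = 105/2 (d = (7/2)*15 = 105/2 ≈ 52.500)
1/((10 - 31)*(-53) - d) = 1/((10 - 31)*(-53) - 1*105/2) = 1/(-21*(-53) - 105/2) = 1/(1113 - 105/2) = 1/(2121/2) = 2/2121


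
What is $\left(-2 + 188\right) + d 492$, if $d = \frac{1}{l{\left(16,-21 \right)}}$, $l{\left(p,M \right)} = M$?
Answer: $\frac{1138}{7} \approx 162.57$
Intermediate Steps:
$d = - \frac{1}{21}$ ($d = \frac{1}{-21} = - \frac{1}{21} \approx -0.047619$)
$\left(-2 + 188\right) + d 492 = \left(-2 + 188\right) - \frac{164}{7} = 186 - \frac{164}{7} = \frac{1138}{7}$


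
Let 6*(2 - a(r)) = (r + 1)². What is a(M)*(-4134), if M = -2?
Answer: -7579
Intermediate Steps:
a(r) = 2 - (1 + r)²/6 (a(r) = 2 - (r + 1)²/6 = 2 - (1 + r)²/6)
a(M)*(-4134) = (2 - (1 - 2)²/6)*(-4134) = (2 - ⅙*(-1)²)*(-4134) = (2 - ⅙*1)*(-4134) = (2 - ⅙)*(-4134) = (11/6)*(-4134) = -7579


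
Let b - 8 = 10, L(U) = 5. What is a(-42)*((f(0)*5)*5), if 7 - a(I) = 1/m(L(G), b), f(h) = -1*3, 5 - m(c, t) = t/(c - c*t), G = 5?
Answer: -226200/443 ≈ -510.61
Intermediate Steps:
b = 18 (b = 8 + 10 = 18)
m(c, t) = 5 - t/(c - c*t)
f(h) = -3
a(I) = 3016/443 (a(I) = 7 - 1/((18 - 5*5 + 5*5*18)/(5*(-1 + 18))) = 7 - 1/((1/5)*(18 - 25 + 450)/17) = 7 - 1/((1/5)*(1/17)*443) = 7 - 1/443/85 = 7 - 1*85/443 = 7 - 85/443 = 3016/443)
a(-42)*((f(0)*5)*5) = 3016*(-3*5*5)/443 = 3016*(-15*5)/443 = (3016/443)*(-75) = -226200/443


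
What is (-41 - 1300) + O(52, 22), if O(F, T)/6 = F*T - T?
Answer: 5391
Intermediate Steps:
O(F, T) = -6*T + 6*F*T (O(F, T) = 6*(F*T - T) = 6*(-T + F*T) = -6*T + 6*F*T)
(-41 - 1300) + O(52, 22) = (-41 - 1300) + 6*22*(-1 + 52) = -1341 + 6*22*51 = -1341 + 6732 = 5391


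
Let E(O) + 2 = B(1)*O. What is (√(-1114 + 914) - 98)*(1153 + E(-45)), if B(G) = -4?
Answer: -130438 + 13310*I*√2 ≈ -1.3044e+5 + 18823.0*I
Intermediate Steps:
E(O) = -2 - 4*O
(√(-1114 + 914) - 98)*(1153 + E(-45)) = (√(-1114 + 914) - 98)*(1153 + (-2 - 4*(-45))) = (√(-200) - 98)*(1153 + (-2 + 180)) = (10*I*√2 - 98)*(1153 + 178) = (-98 + 10*I*√2)*1331 = -130438 + 13310*I*√2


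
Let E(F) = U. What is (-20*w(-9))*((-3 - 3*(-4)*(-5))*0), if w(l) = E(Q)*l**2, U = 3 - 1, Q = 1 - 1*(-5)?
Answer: 0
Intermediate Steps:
Q = 6 (Q = 1 + 5 = 6)
U = 2
E(F) = 2
w(l) = 2*l**2
(-20*w(-9))*((-3 - 3*(-4)*(-5))*0) = (-40*(-9)**2)*((-3 - 3*(-4)*(-5))*0) = (-40*81)*((-3 + 12*(-5))*0) = (-20*162)*((-3 - 60)*0) = -(-204120)*0 = -3240*0 = 0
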